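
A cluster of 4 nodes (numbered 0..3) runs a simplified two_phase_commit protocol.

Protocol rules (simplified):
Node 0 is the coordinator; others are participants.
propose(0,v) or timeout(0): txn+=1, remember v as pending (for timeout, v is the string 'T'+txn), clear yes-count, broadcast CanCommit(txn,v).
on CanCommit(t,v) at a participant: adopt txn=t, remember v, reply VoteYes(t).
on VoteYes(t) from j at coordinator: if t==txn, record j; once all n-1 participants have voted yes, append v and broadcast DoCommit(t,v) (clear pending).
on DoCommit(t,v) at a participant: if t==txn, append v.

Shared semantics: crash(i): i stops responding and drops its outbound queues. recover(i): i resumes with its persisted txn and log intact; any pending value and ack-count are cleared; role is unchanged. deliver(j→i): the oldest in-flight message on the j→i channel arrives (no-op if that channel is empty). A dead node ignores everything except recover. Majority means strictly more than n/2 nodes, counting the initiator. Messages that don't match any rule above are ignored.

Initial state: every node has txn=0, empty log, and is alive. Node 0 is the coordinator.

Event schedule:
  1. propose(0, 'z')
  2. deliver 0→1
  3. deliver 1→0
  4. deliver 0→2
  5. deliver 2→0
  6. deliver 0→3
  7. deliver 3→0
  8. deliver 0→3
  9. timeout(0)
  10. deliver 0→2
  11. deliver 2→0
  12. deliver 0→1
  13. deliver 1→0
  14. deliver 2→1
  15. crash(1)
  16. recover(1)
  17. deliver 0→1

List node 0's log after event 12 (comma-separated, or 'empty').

z

[1] propose(0,'z') → N0(coor t1 [-])
[2] deliver 0→1 → N1(part t1 [-])
[3] deliver 1→0 → ∅
[4] deliver 0→2 → N2(part t1 [-])
[5] deliver 2→0 → ∅
[6] deliver 0→3 → N3(part t1 [-])
[7] deliver 3→0 → N0(coor t1 [z])
[8] deliver 0→3 → N3(part t1 [z])
[9] timeout(0) → N0(coor t2 [z])
[10] deliver 0→2 → N2(part t1 [z])
[11] deliver 2→0 → ∅
[12] deliver 0→1 → N1(part t1 [z])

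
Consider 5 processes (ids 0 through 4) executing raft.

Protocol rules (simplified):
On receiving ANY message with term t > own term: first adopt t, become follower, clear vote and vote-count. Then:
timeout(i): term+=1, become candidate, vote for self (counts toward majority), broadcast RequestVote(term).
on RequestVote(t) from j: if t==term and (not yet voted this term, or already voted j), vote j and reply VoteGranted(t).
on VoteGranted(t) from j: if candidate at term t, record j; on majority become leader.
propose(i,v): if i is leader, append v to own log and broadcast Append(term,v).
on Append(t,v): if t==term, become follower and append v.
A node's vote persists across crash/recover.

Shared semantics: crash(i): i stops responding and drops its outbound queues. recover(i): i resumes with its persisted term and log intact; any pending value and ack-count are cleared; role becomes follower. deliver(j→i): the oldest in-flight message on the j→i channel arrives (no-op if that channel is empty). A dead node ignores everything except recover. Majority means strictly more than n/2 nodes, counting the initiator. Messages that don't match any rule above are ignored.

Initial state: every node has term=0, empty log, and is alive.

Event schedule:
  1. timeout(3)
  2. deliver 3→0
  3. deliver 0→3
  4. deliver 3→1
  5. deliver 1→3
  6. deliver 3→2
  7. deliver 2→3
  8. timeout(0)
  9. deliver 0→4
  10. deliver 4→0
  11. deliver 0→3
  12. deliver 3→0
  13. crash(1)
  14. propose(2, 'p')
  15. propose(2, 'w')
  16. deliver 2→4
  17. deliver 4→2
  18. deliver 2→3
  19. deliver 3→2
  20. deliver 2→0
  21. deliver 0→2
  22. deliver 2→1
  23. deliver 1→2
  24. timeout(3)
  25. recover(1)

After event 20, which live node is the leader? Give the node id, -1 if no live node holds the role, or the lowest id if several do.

[1] timeout(3) → N3(cand t1 [-])
[2] deliver 3→0 → N0(foll t1 [-])
[3] deliver 0→3 → ∅
[4] deliver 3→1 → N1(foll t1 [-])
[5] deliver 1→3 → N3(lead t1 [-])
[6] deliver 3→2 → N2(foll t1 [-])
[7] deliver 2→3 → ∅
[8] timeout(0) → N0(cand t2 [-])
[9] deliver 0→4 → N4(foll t2 [-])
[10] deliver 4→0 → ∅
[11] deliver 0→3 → N3(foll t2 [-])
[12] deliver 3→0 → N0(lead t2 [-])
[13] crash(1) → N1(✗foll t1 [-])
[14] propose(2,'p') → ∅
[15] propose(2,'w') → ∅
[16] deliver 2→4 → ∅
[17] deliver 4→2 → ∅
[18] deliver 2→3 → ∅
[19] deliver 3→2 → ∅
[20] deliver 2→0 → ∅

0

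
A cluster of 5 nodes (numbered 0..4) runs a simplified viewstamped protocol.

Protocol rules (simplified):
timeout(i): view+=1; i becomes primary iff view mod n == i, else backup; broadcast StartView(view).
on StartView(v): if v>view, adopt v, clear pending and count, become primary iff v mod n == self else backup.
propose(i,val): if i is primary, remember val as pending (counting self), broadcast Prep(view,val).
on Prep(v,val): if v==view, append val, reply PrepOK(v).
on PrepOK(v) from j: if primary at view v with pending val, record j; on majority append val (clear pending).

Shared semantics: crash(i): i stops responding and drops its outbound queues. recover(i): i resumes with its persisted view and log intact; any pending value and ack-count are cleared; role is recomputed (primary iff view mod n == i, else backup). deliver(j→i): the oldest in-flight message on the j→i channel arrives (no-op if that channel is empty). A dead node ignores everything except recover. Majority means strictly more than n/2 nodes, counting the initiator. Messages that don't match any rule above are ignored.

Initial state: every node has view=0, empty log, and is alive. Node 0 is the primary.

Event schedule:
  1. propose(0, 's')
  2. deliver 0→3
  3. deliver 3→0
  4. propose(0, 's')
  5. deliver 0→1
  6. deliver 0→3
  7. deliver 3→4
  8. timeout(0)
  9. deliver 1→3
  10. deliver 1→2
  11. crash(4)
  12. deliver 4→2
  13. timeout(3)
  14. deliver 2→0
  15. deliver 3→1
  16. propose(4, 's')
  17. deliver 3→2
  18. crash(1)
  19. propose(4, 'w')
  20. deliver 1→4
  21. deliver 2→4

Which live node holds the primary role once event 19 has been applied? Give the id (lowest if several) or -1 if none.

-1

after 1 — propose(0,'s'): ·
after 2 — deliver 0→3: n3:back/v0/[s]
after 3 — deliver 3→0: ·
after 4 — propose(0,'s'): ·
after 5 — deliver 0→1: n1:back/v0/[s]
after 6 — deliver 0→3: n3:back/v0/[s,s]
after 7 — deliver 3→4: ·
after 8 — timeout(0): n0:back/v1/[-]
after 9 — deliver 1→3: ·
after 10 — deliver 1→2: ·
after 11 — crash(4): n4:✗back/v0/[-]
after 12 — deliver 4→2: ·
after 13 — timeout(3): n3:back/v1/[s,s]
after 14 — deliver 2→0: ·
after 15 — deliver 3→1: n1:prim/v1/[s]
after 16 — propose(4,'s'): ·
after 17 — deliver 3→2: n2:back/v1/[-]
after 18 — crash(1): n1:✗prim/v1/[s]
after 19 — propose(4,'w'): ·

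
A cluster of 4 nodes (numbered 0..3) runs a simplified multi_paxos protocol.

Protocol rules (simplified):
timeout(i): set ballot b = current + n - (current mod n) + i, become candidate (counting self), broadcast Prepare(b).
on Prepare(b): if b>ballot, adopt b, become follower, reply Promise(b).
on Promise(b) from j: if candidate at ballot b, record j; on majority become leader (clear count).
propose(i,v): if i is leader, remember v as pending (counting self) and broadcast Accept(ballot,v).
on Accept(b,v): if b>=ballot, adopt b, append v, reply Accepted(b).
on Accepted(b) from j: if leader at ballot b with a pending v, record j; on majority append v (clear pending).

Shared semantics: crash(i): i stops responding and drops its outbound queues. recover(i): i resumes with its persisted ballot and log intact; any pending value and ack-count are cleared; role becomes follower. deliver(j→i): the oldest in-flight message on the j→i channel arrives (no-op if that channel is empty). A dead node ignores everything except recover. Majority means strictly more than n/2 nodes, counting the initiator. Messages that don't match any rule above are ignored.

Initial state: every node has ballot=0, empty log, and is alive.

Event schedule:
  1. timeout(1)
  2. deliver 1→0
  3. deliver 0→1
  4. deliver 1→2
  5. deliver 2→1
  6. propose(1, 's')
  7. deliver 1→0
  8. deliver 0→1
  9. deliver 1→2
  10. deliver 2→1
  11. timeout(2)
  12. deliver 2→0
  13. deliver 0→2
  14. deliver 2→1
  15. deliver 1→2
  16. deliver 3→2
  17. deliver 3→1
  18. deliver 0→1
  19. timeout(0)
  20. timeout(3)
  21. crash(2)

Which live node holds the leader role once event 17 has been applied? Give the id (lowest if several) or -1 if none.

2

step 1 timeout(1): 1={cand,b=5,log=-}
step 2 deliver 1→0: 0={foll,b=5,log=-}
step 3 deliver 0→1: —
step 4 deliver 1→2: 2={foll,b=5,log=-}
step 5 deliver 2→1: 1={lead,b=5,log=-}
step 6 propose(1,'s'): —
step 7 deliver 1→0: 0={foll,b=5,log=s}
step 8 deliver 0→1: —
step 9 deliver 1→2: 2={foll,b=5,log=s}
step 10 deliver 2→1: 1={lead,b=5,log=s}
step 11 timeout(2): 2={cand,b=10,log=s}
step 12 deliver 2→0: 0={foll,b=10,log=s}
step 13 deliver 0→2: —
step 14 deliver 2→1: 1={foll,b=10,log=s}
step 15 deliver 1→2: 2={lead,b=10,log=s}
step 16 deliver 3→2: —
step 17 deliver 3→1: —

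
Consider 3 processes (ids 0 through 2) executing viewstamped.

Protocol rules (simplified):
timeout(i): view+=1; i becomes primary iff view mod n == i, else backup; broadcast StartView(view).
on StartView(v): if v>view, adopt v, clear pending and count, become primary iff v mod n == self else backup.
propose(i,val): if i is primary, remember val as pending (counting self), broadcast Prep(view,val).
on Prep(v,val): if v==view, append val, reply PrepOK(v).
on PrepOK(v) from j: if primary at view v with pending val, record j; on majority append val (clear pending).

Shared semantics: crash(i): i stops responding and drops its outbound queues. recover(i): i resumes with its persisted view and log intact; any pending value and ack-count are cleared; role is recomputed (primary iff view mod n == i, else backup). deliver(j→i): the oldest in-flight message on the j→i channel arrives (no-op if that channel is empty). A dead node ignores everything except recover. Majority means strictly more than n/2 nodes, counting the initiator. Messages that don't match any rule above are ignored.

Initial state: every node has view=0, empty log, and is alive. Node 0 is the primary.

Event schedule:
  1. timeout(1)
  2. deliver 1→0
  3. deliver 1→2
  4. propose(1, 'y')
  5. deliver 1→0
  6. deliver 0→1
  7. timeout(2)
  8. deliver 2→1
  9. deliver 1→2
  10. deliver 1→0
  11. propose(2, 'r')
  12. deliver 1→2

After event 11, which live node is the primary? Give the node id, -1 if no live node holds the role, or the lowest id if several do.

after 1 — timeout(1): n1:prim/v1/[-]
after 2 — deliver 1→0: n0:back/v1/[-]
after 3 — deliver 1→2: n2:back/v1/[-]
after 4 — propose(1,'y'): ·
after 5 — deliver 1→0: n0:back/v1/[y]
after 6 — deliver 0→1: n1:prim/v1/[y]
after 7 — timeout(2): n2:prim/v2/[-]
after 8 — deliver 2→1: n1:back/v2/[y]
after 9 — deliver 1→2: ·
after 10 — deliver 1→0: ·
after 11 — propose(2,'r'): ·

2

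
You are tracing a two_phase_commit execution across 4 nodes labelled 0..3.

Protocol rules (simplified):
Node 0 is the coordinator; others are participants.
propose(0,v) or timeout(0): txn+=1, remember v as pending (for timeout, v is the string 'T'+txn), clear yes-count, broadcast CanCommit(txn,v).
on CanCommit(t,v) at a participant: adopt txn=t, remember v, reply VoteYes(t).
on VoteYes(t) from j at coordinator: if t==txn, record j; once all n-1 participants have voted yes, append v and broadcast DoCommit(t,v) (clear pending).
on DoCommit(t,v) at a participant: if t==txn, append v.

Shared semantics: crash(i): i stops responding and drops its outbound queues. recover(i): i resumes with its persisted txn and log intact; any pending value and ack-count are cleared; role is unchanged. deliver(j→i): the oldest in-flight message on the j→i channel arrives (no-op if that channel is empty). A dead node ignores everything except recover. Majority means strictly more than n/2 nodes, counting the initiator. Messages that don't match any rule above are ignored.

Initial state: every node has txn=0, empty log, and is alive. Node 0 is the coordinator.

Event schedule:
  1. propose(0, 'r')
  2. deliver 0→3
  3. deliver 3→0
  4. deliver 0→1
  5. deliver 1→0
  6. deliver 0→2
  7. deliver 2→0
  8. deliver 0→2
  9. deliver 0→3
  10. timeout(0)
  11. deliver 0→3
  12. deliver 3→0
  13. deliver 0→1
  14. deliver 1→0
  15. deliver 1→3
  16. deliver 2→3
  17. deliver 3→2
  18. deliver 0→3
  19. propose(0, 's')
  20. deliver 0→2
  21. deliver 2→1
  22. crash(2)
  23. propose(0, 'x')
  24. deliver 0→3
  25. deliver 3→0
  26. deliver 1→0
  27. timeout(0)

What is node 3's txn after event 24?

step 1 propose(0,'r'): 0={coor,t=1,log=-}
step 2 deliver 0→3: 3={part,t=1,log=-}
step 3 deliver 3→0: —
step 4 deliver 0→1: 1={part,t=1,log=-}
step 5 deliver 1→0: —
step 6 deliver 0→2: 2={part,t=1,log=-}
step 7 deliver 2→0: 0={coor,t=1,log=r}
step 8 deliver 0→2: 2={part,t=1,log=r}
step 9 deliver 0→3: 3={part,t=1,log=r}
step 10 timeout(0): 0={coor,t=2,log=r}
step 11 deliver 0→3: 3={part,t=2,log=r}
step 12 deliver 3→0: —
step 13 deliver 0→1: 1={part,t=1,log=r}
step 14 deliver 1→0: —
step 15 deliver 1→3: —
step 16 deliver 2→3: —
step 17 deliver 3→2: —
step 18 deliver 0→3: —
step 19 propose(0,'s'): 0={coor,t=3,log=r}
step 20 deliver 0→2: 2={part,t=2,log=r}
step 21 deliver 2→1: —
step 22 crash(2): 2={✗part,t=2,log=r}
step 23 propose(0,'x'): 0={coor,t=4,log=r}
step 24 deliver 0→3: 3={part,t=3,log=r}

3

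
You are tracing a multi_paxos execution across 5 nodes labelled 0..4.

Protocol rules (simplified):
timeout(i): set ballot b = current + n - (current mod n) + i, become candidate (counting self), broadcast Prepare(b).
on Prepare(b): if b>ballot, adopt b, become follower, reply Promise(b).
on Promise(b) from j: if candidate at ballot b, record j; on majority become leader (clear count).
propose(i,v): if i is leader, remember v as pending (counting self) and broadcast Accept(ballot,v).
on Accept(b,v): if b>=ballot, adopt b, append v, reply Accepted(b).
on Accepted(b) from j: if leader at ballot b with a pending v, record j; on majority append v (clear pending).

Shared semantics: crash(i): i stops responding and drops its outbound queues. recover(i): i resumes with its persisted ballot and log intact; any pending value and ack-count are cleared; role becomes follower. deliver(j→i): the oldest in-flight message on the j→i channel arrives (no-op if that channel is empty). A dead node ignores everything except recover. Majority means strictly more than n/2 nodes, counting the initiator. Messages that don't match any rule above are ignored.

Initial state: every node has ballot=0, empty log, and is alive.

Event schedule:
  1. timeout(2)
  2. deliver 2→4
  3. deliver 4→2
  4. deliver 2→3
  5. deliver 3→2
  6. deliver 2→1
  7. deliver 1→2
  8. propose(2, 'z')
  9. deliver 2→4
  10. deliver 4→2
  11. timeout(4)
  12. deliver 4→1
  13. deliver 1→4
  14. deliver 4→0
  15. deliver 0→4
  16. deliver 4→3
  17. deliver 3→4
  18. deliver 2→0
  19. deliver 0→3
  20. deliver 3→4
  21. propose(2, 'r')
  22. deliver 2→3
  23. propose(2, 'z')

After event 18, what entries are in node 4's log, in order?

z

[1] timeout(2) → N2(cand b7 [-])
[2] deliver 2→4 → N4(foll b7 [-])
[3] deliver 4→2 → ∅
[4] deliver 2→3 → N3(foll b7 [-])
[5] deliver 3→2 → N2(lead b7 [-])
[6] deliver 2→1 → N1(foll b7 [-])
[7] deliver 1→2 → ∅
[8] propose(2,'z') → ∅
[9] deliver 2→4 → N4(foll b7 [z])
[10] deliver 4→2 → ∅
[11] timeout(4) → N4(cand b14 [z])
[12] deliver 4→1 → N1(foll b14 [-])
[13] deliver 1→4 → ∅
[14] deliver 4→0 → N0(foll b14 [-])
[15] deliver 0→4 → N4(lead b14 [z])
[16] deliver 4→3 → N3(foll b14 [-])
[17] deliver 3→4 → ∅
[18] deliver 2→0 → ∅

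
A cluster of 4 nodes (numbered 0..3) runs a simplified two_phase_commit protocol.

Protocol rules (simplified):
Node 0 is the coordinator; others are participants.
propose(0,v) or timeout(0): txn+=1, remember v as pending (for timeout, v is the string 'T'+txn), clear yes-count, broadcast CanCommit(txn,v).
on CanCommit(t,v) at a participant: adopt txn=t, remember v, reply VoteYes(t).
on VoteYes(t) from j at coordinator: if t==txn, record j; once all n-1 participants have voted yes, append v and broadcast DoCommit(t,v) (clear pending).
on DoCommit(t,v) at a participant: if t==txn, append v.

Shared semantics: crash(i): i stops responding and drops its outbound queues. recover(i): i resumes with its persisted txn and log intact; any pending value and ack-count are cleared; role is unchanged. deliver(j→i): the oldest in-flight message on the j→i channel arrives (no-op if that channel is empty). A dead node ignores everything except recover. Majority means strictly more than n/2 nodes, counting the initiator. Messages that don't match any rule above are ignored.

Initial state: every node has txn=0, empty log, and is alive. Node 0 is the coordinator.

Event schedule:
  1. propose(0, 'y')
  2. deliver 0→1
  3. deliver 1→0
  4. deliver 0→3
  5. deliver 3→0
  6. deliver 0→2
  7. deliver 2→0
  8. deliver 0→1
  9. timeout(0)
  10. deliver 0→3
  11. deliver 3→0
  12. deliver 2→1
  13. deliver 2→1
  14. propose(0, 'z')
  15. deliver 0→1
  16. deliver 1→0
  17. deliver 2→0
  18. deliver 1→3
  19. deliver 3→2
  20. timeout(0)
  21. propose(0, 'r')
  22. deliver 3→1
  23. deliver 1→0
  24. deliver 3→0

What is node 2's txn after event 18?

e1 propose(0,'y'): 0[coor,t=1,-]
e2 deliver 0→1: 1[part,t=1,-]
e3 deliver 1→0: ·
e4 deliver 0→3: 3[part,t=1,-]
e5 deliver 3→0: ·
e6 deliver 0→2: 2[part,t=1,-]
e7 deliver 2→0: 0[coor,t=1,y]
e8 deliver 0→1: 1[part,t=1,y]
e9 timeout(0): 0[coor,t=2,y]
e10 deliver 0→3: 3[part,t=1,y]
e11 deliver 3→0: ·
e12 deliver 2→1: ·
e13 deliver 2→1: ·
e14 propose(0,'z'): 0[coor,t=3,y]
e15 deliver 0→1: 1[part,t=2,y]
e16 deliver 1→0: ·
e17 deliver 2→0: ·
e18 deliver 1→3: ·

1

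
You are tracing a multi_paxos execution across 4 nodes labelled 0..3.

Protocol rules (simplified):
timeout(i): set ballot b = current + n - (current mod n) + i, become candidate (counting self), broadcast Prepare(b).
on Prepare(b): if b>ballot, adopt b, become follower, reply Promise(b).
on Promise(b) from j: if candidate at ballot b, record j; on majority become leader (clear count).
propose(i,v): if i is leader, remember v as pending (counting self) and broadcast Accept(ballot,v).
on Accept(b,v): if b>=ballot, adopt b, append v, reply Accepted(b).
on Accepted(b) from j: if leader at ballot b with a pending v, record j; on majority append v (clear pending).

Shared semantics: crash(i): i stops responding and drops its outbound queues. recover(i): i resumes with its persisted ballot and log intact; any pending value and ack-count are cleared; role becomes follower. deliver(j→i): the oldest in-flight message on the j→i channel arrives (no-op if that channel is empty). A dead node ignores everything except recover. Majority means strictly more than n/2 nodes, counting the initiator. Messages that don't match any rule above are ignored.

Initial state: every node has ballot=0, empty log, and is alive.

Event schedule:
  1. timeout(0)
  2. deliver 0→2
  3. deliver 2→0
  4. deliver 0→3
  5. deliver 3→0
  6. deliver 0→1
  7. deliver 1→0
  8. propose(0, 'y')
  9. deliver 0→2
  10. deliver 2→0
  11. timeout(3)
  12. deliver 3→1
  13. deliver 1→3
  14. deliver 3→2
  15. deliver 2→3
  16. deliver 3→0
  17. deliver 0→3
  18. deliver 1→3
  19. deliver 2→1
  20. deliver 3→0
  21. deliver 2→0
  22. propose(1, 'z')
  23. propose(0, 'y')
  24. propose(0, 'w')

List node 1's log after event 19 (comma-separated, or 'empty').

[1] timeout(0) → N0(cand b4 [-])
[2] deliver 0→2 → N2(foll b4 [-])
[3] deliver 2→0 → ∅
[4] deliver 0→3 → N3(foll b4 [-])
[5] deliver 3→0 → N0(lead b4 [-])
[6] deliver 0→1 → N1(foll b4 [-])
[7] deliver 1→0 → ∅
[8] propose(0,'y') → ∅
[9] deliver 0→2 → N2(foll b4 [y])
[10] deliver 2→0 → ∅
[11] timeout(3) → N3(cand b11 [-])
[12] deliver 3→1 → N1(foll b11 [-])
[13] deliver 1→3 → ∅
[14] deliver 3→2 → N2(foll b11 [y])
[15] deliver 2→3 → N3(lead b11 [-])
[16] deliver 3→0 → N0(foll b11 [-])
[17] deliver 0→3 → ∅
[18] deliver 1→3 → ∅
[19] deliver 2→1 → ∅

empty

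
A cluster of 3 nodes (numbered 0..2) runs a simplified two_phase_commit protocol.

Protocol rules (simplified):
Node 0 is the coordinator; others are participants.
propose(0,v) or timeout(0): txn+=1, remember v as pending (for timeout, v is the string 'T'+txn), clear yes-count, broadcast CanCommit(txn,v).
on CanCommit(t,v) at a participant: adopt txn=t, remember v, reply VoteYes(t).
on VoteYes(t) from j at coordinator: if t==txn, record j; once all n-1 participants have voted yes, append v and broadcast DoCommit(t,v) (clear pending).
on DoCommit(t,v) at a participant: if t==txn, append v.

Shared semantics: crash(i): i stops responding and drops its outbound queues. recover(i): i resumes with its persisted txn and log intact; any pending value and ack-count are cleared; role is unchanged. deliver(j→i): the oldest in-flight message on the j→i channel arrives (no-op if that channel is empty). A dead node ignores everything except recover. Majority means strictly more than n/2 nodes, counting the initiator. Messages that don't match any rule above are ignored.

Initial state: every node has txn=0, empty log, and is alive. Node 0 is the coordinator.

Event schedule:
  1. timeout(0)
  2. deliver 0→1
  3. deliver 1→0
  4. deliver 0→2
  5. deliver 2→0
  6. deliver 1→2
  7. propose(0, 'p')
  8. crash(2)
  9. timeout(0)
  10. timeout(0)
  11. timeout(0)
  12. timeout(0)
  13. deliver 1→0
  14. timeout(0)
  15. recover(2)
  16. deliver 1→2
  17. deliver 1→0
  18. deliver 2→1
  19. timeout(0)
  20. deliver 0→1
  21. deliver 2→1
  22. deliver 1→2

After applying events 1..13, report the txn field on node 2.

1

step 1 timeout(0): 0={coor,t=1,log=-}
step 2 deliver 0→1: 1={part,t=1,log=-}
step 3 deliver 1→0: —
step 4 deliver 0→2: 2={part,t=1,log=-}
step 5 deliver 2→0: 0={coor,t=1,log=T1}
step 6 deliver 1→2: —
step 7 propose(0,'p'): 0={coor,t=2,log=T1}
step 8 crash(2): 2={✗part,t=1,log=-}
step 9 timeout(0): 0={coor,t=3,log=T1}
step 10 timeout(0): 0={coor,t=4,log=T1}
step 11 timeout(0): 0={coor,t=5,log=T1}
step 12 timeout(0): 0={coor,t=6,log=T1}
step 13 deliver 1→0: —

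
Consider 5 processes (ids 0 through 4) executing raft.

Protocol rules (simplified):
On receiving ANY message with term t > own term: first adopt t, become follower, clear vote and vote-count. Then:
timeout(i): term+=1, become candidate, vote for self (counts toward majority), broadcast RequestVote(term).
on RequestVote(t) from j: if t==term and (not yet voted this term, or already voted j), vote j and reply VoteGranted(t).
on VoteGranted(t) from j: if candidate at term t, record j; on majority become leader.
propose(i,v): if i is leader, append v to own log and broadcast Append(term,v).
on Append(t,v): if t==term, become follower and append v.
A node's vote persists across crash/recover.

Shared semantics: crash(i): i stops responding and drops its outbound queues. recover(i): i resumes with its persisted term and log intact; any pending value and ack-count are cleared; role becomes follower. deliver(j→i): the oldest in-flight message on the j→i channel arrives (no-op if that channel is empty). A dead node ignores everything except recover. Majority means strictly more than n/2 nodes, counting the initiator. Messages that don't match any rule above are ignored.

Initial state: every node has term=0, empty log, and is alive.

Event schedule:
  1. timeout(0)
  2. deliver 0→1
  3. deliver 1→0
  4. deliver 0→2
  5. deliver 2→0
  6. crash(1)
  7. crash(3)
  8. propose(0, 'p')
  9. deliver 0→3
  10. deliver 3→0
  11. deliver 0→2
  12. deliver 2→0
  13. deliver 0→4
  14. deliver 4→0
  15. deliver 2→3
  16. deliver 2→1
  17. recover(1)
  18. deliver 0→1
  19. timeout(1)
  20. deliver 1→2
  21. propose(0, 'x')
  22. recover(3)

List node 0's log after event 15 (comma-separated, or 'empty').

[1] timeout(0) → N0(cand t1 [-])
[2] deliver 0→1 → N1(foll t1 [-])
[3] deliver 1→0 → ∅
[4] deliver 0→2 → N2(foll t1 [-])
[5] deliver 2→0 → N0(lead t1 [-])
[6] crash(1) → N1(✗foll t1 [-])
[7] crash(3) → N3(✗foll t0 [-])
[8] propose(0,'p') → N0(lead t1 [p])
[9] deliver 0→3 → ∅
[10] deliver 3→0 → ∅
[11] deliver 0→2 → N2(foll t1 [p])
[12] deliver 2→0 → ∅
[13] deliver 0→4 → N4(foll t1 [-])
[14] deliver 4→0 → ∅
[15] deliver 2→3 → ∅

p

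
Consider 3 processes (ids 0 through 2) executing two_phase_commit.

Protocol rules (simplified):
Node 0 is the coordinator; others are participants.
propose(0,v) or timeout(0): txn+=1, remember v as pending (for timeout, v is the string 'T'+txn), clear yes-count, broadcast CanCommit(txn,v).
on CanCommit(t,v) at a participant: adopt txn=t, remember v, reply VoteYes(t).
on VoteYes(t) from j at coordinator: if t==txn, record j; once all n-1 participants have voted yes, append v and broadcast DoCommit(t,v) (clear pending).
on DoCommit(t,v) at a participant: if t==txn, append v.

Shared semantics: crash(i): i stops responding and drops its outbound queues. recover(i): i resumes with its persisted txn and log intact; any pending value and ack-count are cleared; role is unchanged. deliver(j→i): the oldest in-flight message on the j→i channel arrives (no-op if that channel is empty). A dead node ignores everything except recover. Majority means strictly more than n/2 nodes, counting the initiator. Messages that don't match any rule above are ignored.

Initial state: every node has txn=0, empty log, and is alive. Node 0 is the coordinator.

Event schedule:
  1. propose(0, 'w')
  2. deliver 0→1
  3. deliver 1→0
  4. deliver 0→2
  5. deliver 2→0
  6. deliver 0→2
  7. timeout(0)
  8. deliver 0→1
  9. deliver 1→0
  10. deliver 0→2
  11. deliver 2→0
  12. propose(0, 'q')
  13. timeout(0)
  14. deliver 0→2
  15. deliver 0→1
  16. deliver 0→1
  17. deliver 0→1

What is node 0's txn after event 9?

e1 propose(0,'w'): 0[coor,t=1,-]
e2 deliver 0→1: 1[part,t=1,-]
e3 deliver 1→0: ·
e4 deliver 0→2: 2[part,t=1,-]
e5 deliver 2→0: 0[coor,t=1,w]
e6 deliver 0→2: 2[part,t=1,w]
e7 timeout(0): 0[coor,t=2,w]
e8 deliver 0→1: 1[part,t=1,w]
e9 deliver 1→0: ·

2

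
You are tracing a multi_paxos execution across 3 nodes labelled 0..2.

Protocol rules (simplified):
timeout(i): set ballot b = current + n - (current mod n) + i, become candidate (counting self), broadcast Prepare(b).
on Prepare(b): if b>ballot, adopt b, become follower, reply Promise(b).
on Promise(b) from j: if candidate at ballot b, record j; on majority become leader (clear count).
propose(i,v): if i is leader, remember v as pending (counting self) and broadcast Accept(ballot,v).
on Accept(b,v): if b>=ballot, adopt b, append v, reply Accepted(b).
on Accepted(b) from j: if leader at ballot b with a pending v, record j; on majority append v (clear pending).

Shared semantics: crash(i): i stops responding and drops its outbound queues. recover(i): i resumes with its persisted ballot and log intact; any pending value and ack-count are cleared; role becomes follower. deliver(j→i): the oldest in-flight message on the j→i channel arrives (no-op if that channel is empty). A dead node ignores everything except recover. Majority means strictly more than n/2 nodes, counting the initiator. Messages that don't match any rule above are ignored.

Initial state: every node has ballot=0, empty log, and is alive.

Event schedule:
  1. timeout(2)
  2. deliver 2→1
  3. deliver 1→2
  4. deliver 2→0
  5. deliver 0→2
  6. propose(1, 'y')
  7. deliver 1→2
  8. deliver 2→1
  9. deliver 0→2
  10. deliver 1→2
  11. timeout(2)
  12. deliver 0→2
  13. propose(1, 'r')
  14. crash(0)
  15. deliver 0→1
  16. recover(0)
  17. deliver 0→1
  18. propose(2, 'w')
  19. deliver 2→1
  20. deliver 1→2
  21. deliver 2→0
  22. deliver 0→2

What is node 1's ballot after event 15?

5

e1 timeout(2): 2[cand,b=5,-]
e2 deliver 2→1: 1[foll,b=5,-]
e3 deliver 1→2: 2[lead,b=5,-]
e4 deliver 2→0: 0[foll,b=5,-]
e5 deliver 0→2: ·
e6 propose(1,'y'): ·
e7 deliver 1→2: ·
e8 deliver 2→1: ·
e9 deliver 0→2: ·
e10 deliver 1→2: ·
e11 timeout(2): 2[cand,b=8,-]
e12 deliver 0→2: ·
e13 propose(1,'r'): ·
e14 crash(0): 0[✗foll,b=5,-]
e15 deliver 0→1: ·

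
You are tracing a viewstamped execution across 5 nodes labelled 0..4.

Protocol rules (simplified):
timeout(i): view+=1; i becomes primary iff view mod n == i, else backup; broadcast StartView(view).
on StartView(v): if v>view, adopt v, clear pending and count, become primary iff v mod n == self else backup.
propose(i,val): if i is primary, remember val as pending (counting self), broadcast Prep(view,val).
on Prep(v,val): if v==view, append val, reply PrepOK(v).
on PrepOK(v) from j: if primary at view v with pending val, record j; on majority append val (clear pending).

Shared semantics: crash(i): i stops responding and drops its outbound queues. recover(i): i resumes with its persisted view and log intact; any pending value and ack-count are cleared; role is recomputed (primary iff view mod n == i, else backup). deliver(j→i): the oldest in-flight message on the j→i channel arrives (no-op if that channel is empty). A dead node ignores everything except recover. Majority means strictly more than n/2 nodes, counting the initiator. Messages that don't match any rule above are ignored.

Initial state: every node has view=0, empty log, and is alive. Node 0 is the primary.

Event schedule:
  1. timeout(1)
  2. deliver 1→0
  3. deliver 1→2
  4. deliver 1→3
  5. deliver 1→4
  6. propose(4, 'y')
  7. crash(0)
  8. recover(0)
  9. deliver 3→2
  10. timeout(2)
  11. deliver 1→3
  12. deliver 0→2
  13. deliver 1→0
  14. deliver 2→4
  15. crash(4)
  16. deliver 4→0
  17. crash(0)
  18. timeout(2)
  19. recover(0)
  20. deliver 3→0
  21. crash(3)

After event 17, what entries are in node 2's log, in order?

empty

[1] timeout(1) → N1(prim v1 [-])
[2] deliver 1→0 → N0(back v1 [-])
[3] deliver 1→2 → N2(back v1 [-])
[4] deliver 1→3 → N3(back v1 [-])
[5] deliver 1→4 → N4(back v1 [-])
[6] propose(4,'y') → ∅
[7] crash(0) → N0(✗back v1 [-])
[8] recover(0) → N0(back v1 [-])
[9] deliver 3→2 → ∅
[10] timeout(2) → N2(prim v2 [-])
[11] deliver 1→3 → ∅
[12] deliver 0→2 → ∅
[13] deliver 1→0 → ∅
[14] deliver 2→4 → N4(back v2 [-])
[15] crash(4) → N4(✗back v2 [-])
[16] deliver 4→0 → ∅
[17] crash(0) → N0(✗back v1 [-])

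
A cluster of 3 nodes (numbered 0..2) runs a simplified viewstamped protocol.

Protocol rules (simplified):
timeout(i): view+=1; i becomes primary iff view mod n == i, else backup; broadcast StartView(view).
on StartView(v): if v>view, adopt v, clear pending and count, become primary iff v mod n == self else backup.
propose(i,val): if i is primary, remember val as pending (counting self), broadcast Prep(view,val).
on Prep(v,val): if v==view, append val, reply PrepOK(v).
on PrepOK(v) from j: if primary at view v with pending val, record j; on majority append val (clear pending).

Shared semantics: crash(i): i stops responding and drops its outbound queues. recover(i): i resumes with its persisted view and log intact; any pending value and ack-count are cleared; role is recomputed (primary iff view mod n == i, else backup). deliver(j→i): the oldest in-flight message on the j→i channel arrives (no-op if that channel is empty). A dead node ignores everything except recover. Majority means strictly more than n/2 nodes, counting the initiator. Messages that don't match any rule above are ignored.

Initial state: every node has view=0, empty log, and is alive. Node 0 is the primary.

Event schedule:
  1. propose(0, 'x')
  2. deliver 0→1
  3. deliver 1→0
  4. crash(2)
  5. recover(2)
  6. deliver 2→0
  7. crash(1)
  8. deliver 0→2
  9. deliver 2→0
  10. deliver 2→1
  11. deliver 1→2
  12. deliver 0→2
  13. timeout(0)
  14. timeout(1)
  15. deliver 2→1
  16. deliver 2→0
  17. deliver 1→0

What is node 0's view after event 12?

0

[1] propose(0,'x') → ∅
[2] deliver 0→1 → N1(back v0 [x])
[3] deliver 1→0 → N0(prim v0 [x])
[4] crash(2) → N2(✗back v0 [-])
[5] recover(2) → N2(back v0 [-])
[6] deliver 2→0 → ∅
[7] crash(1) → N1(✗back v0 [x])
[8] deliver 0→2 → N2(back v0 [x])
[9] deliver 2→0 → ∅
[10] deliver 2→1 → ∅
[11] deliver 1→2 → ∅
[12] deliver 0→2 → ∅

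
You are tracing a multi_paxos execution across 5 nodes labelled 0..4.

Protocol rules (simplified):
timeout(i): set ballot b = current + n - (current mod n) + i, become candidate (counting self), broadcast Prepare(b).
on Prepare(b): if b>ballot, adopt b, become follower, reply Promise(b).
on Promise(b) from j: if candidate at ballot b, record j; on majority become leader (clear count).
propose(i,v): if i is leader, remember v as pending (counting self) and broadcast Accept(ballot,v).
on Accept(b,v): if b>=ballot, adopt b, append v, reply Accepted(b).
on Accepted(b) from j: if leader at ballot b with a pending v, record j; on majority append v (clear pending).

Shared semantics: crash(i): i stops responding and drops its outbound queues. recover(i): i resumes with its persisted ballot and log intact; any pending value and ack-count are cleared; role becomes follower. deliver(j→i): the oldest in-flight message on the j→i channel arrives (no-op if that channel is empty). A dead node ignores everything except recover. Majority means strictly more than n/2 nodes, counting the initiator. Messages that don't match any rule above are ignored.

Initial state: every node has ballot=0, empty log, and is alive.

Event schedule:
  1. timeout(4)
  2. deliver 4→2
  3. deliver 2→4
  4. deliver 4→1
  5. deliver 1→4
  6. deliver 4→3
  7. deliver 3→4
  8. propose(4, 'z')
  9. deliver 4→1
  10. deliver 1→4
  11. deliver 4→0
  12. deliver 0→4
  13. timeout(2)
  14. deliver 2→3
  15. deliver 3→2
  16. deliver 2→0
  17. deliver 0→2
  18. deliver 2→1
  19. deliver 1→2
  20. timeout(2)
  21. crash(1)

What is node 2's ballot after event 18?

e1 timeout(4): 4[cand,b=9,-]
e2 deliver 4→2: 2[foll,b=9,-]
e3 deliver 2→4: ·
e4 deliver 4→1: 1[foll,b=9,-]
e5 deliver 1→4: 4[lead,b=9,-]
e6 deliver 4→3: 3[foll,b=9,-]
e7 deliver 3→4: ·
e8 propose(4,'z'): ·
e9 deliver 4→1: 1[foll,b=9,z]
e10 deliver 1→4: ·
e11 deliver 4→0: 0[foll,b=9,-]
e12 deliver 0→4: ·
e13 timeout(2): 2[cand,b=12,-]
e14 deliver 2→3: 3[foll,b=12,-]
e15 deliver 3→2: ·
e16 deliver 2→0: 0[foll,b=12,-]
e17 deliver 0→2: 2[lead,b=12,-]
e18 deliver 2→1: 1[foll,b=12,z]

12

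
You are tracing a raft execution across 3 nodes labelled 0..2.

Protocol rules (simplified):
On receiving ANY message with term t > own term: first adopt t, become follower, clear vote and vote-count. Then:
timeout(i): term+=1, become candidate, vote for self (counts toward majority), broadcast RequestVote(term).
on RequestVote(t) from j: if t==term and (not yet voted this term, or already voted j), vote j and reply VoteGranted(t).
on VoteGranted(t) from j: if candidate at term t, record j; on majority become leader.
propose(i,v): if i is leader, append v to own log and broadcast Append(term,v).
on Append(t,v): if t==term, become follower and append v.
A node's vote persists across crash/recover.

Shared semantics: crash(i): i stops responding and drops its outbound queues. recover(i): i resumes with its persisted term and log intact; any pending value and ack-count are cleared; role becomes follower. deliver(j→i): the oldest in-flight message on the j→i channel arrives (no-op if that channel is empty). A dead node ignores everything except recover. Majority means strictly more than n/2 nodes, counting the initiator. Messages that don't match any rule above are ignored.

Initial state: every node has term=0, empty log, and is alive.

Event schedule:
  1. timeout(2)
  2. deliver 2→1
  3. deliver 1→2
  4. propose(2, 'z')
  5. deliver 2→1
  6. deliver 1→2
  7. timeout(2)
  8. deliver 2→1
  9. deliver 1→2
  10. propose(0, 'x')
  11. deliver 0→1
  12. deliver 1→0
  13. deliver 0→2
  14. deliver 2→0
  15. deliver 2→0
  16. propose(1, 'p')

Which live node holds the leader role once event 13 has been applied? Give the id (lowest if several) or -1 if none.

1. timeout(2):  <2:cand t1 ->
2. deliver 2→1:  <1:foll t1 ->
3. deliver 1→2:  <2:lead t1 ->
4. propose(2,'z'):  <2:lead t1 z>
5. deliver 2→1:  <1:foll t1 z>
6. deliver 1→2:  nop
7. timeout(2):  <2:cand t2 z>
8. deliver 2→1:  <1:foll t2 z>
9. deliver 1→2:  <2:lead t2 z>
10. propose(0,'x'):  nop
11. deliver 0→1:  nop
12. deliver 1→0:  nop
13. deliver 0→2:  nop

2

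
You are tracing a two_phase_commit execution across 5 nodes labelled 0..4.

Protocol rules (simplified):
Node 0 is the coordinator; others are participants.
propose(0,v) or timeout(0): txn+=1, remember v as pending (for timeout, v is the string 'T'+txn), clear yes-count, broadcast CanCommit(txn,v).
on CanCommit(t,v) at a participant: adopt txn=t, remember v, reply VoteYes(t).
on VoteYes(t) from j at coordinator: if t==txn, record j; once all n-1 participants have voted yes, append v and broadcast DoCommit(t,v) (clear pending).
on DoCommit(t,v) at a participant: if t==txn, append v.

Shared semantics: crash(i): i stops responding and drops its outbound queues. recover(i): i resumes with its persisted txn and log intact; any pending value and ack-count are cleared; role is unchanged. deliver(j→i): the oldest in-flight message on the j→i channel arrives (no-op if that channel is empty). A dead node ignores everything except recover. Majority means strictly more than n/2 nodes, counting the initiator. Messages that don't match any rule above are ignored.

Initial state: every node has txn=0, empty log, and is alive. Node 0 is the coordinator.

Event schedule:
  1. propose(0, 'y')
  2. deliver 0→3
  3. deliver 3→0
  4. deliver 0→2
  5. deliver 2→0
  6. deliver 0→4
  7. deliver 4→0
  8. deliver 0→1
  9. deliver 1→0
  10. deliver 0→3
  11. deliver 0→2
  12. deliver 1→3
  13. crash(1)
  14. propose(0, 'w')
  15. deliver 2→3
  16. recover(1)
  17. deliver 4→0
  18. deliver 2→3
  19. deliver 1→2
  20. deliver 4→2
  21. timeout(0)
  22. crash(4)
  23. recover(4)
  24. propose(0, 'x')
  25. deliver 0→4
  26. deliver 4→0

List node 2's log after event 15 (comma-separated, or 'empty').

y

e1 propose(0,'y'): 0[coor,t=1,-]
e2 deliver 0→3: 3[part,t=1,-]
e3 deliver 3→0: ·
e4 deliver 0→2: 2[part,t=1,-]
e5 deliver 2→0: ·
e6 deliver 0→4: 4[part,t=1,-]
e7 deliver 4→0: ·
e8 deliver 0→1: 1[part,t=1,-]
e9 deliver 1→0: 0[coor,t=1,y]
e10 deliver 0→3: 3[part,t=1,y]
e11 deliver 0→2: 2[part,t=1,y]
e12 deliver 1→3: ·
e13 crash(1): 1[✗part,t=1,-]
e14 propose(0,'w'): 0[coor,t=2,y]
e15 deliver 2→3: ·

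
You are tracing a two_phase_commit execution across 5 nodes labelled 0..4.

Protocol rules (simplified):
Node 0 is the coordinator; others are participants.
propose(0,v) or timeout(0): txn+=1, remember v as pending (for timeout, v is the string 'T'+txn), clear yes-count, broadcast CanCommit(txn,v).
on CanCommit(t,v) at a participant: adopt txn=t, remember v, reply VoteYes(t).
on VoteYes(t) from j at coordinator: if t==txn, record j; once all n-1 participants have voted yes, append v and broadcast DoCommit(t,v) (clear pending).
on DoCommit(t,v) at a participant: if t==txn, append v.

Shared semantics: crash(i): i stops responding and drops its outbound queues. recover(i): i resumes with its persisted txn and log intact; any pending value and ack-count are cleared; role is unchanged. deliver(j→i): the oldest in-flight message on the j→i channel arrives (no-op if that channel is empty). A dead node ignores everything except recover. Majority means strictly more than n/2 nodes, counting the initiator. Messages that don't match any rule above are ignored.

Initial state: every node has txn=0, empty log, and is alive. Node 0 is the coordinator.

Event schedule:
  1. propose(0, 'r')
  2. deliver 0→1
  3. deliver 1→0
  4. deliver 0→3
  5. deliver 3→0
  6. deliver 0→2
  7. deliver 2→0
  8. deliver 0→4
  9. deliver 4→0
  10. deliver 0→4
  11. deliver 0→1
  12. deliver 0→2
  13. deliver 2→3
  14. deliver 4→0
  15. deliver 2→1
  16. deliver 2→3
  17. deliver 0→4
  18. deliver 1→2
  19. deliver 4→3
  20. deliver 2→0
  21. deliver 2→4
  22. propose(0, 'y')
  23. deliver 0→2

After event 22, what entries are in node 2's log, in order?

r

[1] propose(0,'r') → N0(coor t1 [-])
[2] deliver 0→1 → N1(part t1 [-])
[3] deliver 1→0 → ∅
[4] deliver 0→3 → N3(part t1 [-])
[5] deliver 3→0 → ∅
[6] deliver 0→2 → N2(part t1 [-])
[7] deliver 2→0 → ∅
[8] deliver 0→4 → N4(part t1 [-])
[9] deliver 4→0 → N0(coor t1 [r])
[10] deliver 0→4 → N4(part t1 [r])
[11] deliver 0→1 → N1(part t1 [r])
[12] deliver 0→2 → N2(part t1 [r])
[13] deliver 2→3 → ∅
[14] deliver 4→0 → ∅
[15] deliver 2→1 → ∅
[16] deliver 2→3 → ∅
[17] deliver 0→4 → ∅
[18] deliver 1→2 → ∅
[19] deliver 4→3 → ∅
[20] deliver 2→0 → ∅
[21] deliver 2→4 → ∅
[22] propose(0,'y') → N0(coor t2 [r])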